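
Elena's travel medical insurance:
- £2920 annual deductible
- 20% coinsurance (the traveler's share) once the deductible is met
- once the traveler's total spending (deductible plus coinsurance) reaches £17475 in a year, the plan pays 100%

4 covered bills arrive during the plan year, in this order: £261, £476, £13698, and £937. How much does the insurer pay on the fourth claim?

£749.60

Claim 1 (£261): all of it applies to the deductible. Traveler owes £261 (running OOP £261). Plan pays £261 − £261 = £0.
Claim 2 (£476): fully absorbed by the deductible. Traveler pays £476; OOP now £737. Insurer: £476 − £476 = £0.
Claim 3 (£13698): £2183 to deductible, leaving £11515; traveler's 20% is £2303. Cost to traveler: £4486. OOP to date £5223. Insurer: £13698 − £4486 = £9212.
Claim 4 (£937): 20% coinsurance on £937 = £187.40. Traveler pays £187.40; OOP now £5410.40. Plan pays £937 − £187.40 = £749.60.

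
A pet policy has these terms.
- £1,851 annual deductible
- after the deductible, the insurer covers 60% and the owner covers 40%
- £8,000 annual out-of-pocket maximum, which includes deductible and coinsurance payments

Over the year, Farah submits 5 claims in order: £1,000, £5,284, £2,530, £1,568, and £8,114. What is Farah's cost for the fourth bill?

£627.20

Claim 1 (£1,000): entire amount goes to the deductible. Cost to owner: £1,000. OOP to date £1,000.
Claim 2 (£5,284): £851 to deductible, leaving £4,433; 40% of £4,433 = £1,773.20. Owner owes £2,624.20 (running OOP £3,624.20).
Claim 3 (£2,530): 40% coinsurance on £2,530 = £1,012. Cost to owner: £1,012. OOP to date £4,636.20.
Claim 4 (£1,568): deductible already satisfied, so owner's share is 40% × £1,568 = £627.20. Owner pays £627.20; OOP now £5,263.40.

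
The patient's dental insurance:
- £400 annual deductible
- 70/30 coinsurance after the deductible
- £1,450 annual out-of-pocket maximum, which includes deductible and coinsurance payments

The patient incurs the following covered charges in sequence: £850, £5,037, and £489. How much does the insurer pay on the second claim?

Bill 1, £850: £400 finishes the deductible; £450 goes to coinsurance; coinsurance £450 × 30% = £135. Patient owes £535 (running OOP £535). Insurer: £850 − £535 = £315.
Bill 2, £5,037: deductible met; 30% of £5,037 = £1,511.10. OOP would hit £2,046.10 > £1,450, so the cap limits the patient to £1,450 − £535 = £915. Insurer: £5,037 − £915 = £4,122.

£4,122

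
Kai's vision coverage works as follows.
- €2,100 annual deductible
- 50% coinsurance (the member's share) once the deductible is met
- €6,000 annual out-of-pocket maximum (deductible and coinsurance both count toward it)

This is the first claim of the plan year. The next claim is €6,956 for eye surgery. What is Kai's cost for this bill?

€4,528

Nothing has been paid toward the €2,100 deductible, so the first €2,100 of this charge is applied there.
After the €2,100 deductible portion, €6,956 − €2,100 = €4,856 is subject to coinsurance.
Member's 50% share of €4,856 is €2,428.
So the member owes €2,100 + €2,428 = €4,528 before any cap.
Cumulative spending €0 + €4,528 = €4,528 stays under the €6,000 maximum.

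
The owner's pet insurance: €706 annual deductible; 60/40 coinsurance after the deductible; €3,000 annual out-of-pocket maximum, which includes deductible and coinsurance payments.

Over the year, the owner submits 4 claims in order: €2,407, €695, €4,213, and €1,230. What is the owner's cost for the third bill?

€1,335.60

Claim 1 — €2,407: deductible takes €706, €1,701 remains; coinsurance €1,701 × 40% = €680.40. Owner owes €1,386.40 (running OOP €1,386.40).
Claim 2 — €695: deductible met; 40% of €695 = €278. Owner pays €278; OOP now €1,664.40.
Claim 3 — €4,213: deductible met; 40% of €4,213 = €1,685.20. Adding that to €1,664.40 gives €3,349.60, past the €3,000 cap; owner pays only €3,000 − €1,664.40 = €1,335.60.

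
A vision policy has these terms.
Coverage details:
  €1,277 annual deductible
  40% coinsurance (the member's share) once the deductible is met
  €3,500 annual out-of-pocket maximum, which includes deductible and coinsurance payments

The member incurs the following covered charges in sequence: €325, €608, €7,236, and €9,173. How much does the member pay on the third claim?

€2,567

#1 (€325): entire amount goes to the deductible. Member pays €325; OOP now €325.
#2 (€608): fully absorbed by the deductible. Member pays €608; OOP now €933.
#3 (€7,236): deductible takes €344, €6,892 remains; member's 40% is €2,756.80. Deductible plus coinsurance: €344 + €2,756.80 = €3,100.80. That would push OOP to €4,033.80, over the €3,500 cap, so member pays €3,500 − €933 = €2,567.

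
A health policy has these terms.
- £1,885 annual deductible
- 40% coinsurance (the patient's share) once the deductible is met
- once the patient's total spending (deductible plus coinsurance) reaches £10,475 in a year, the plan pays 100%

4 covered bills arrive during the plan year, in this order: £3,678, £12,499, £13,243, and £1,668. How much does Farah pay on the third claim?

Bill 1, £3,678: £1,885 to deductible, leaving £1,793; coinsurance £1,793 × 40% = £717.20. Cost to patient: £2,602.20. OOP to date £2,602.20.
Bill 2, £12,499: 40% coinsurance on £12,499 = £4,999.60. Patient pays £4,999.60; OOP now £7,601.80.
Bill 3, £13,243: 40% coinsurance on £13,243 = £5,297.20. Adding that to £7,601.80 gives £12,899, past the £10,475 cap; patient pays only £10,475 − £7,601.80 = £2,873.20.

£2,873.20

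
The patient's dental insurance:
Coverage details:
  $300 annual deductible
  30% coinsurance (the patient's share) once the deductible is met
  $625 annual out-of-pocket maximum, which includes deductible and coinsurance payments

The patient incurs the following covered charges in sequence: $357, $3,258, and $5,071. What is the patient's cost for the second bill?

Bill 1, $357: $300 finishes the deductible; $57 goes to coinsurance; 30% of $57 = $17.10. Cost to patient: $317.10. OOP to date $317.10.
Bill 2, $3,258: deductible already satisfied, so patient's share is 30% × $3,258 = $977.40. OOP would hit $1,294.50 > $625, so the cap limits the patient to $625 − $317.10 = $307.90.

$307.90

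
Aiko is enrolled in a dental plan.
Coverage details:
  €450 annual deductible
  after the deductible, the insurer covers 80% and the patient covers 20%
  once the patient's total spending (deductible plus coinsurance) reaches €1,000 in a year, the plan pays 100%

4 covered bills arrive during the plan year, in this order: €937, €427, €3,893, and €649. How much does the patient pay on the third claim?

€367.20

Bill 1, €937: €450 finishes the deductible; €487 goes to coinsurance; coinsurance €487 × 20% = €97.40. Patient owes €547.40 (running OOP €547.40).
Bill 2, €427: 20% coinsurance on €427 = €85.40. Patient pays €85.40; OOP now €632.80.
Bill 3, €3,893: deductible already satisfied, so patient's share is 20% × €3,893 = €778.60. Adding that to €632.80 gives €1,411.40, past the €1,000 cap; patient pays only €1,000 − €632.80 = €367.20.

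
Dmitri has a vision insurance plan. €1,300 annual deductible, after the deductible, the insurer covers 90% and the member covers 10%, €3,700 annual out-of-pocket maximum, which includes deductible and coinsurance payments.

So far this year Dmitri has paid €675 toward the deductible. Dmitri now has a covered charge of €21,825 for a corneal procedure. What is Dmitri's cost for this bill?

Deductible still to meet: €1,300 − €675 = €625.
That leaves €21,825 − €625 = €21,200 for coinsurance.
10% of €21,200 = €2,120 falls to the member.
That puts the member's cost at €625 + €2,120 = €2,745 before any cap.
Total out-of-pocket so far would be €675 + €2,745 = €3,420, below the €3,700 cap — no reduction.

€2,745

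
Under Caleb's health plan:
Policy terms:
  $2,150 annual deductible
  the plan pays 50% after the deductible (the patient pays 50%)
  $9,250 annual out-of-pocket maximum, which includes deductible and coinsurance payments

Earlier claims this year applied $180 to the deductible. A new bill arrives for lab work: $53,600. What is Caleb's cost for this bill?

$9,070

Deductible still to meet: $2,150 − $180 = $1,970.
That leaves $53,600 − $1,970 = $51,630 for coinsurance.
Coinsurance: $51,630 × 50% = $25,815.
Patient responsibility before any cap: $1,970 + $25,815 = $27,785.
Year-to-date out-of-pocket would reach $180 + $27,785 = $27,965, above the $9,250 maximum, so the patient pays only $9,250 − $180 = $9,070.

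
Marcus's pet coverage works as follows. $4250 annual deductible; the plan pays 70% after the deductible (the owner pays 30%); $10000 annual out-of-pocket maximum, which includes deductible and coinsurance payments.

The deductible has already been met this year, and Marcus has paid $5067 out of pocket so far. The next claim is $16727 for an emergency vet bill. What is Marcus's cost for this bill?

$4933

With the deductible met, the entire $16727 is subject to coinsurance.
Coinsurance: $16727 × 30% = $5018.10.
Year-to-date out-of-pocket would reach $5067 + $5018.10 = $10085.10, above the $10000 maximum, so the owner pays only $10000 − $5067 = $4933.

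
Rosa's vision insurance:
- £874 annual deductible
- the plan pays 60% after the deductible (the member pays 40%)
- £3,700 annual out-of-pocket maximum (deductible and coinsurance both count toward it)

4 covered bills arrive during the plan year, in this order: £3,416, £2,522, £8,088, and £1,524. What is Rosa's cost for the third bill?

Claim 1 (£3,416): deductible takes £874, £2,542 remains; 40% of £2,542 = £1,016.80. Cost to member: £1,890.80. OOP to date £1,890.80.
Claim 2 (£2,522): deductible met; 40% of £2,522 = £1,008.80. Member owes £1,008.80 (running OOP £2,899.60).
Claim 3 (£8,088): deductible already satisfied, so member's share is 40% × £8,088 = £3,235.20. OOP would hit £6,134.80 > £3,700, so the cap limits the member to £3,700 − £2,899.60 = £800.40.

£800.40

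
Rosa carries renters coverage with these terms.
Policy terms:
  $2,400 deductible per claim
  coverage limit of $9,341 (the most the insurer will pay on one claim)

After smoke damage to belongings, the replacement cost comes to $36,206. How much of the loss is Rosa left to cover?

$26,865

Less the $2,400 deductible: $36,206 − $2,400 = $33,806.
The $9,341 per-incident cap binds; insurer pays $9,341.
The tenant bears the rest of the original loss: $36,206 − $9,341 = $26,865.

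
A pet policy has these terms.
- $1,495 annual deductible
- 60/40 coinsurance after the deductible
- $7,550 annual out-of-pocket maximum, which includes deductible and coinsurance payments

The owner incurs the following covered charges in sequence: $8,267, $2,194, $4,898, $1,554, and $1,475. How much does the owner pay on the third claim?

Claim 1 ($8,267): $1,495 to deductible, leaving $6,772; coinsurance $6,772 × 40% = $2,708.80. Cost to owner: $4,203.80. OOP to date $4,203.80.
Claim 2 ($2,194): deductible already satisfied, so owner's share is 40% × $2,194 = $877.60. Owner owes $877.60 (running OOP $5,081.40).
Claim 3 ($4,898): deductible met; 40% of $4,898 = $1,959.20. Owner owes $1,959.20 (running OOP $7,040.60).

$1,959.20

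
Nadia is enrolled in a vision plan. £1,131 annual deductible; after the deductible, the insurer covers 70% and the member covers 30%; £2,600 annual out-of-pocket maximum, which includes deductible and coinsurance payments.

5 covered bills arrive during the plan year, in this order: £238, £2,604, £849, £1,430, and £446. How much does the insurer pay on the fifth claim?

Claim 1 (£238): fully absorbed by the deductible. Cost to member: £238. OOP to date £238. Insurer: £238 − £238 = £0.
Claim 2 (£2,604): £893 to deductible, leaving £1,711; coinsurance £1,711 × 30% = £513.30. Member pays £1,406.30; OOP now £1,644.30. Plan pays £2,604 − £1,406.30 = £1,197.70.
Claim 3 (£849): deductible met; 30% of £849 = £254.70. Member pays £254.70; OOP now £1,899. Insurer: £849 − £254.70 = £594.30.
Claim 4 (£1,430): deductible already satisfied, so member's share is 30% × £1,430 = £429. Cost to member: £429. OOP to date £2,328. Plan pays £1,430 − £429 = £1,001.
Claim 5 (£446): deductible already satisfied, so member's share is 30% × £446 = £133.80. Member owes £133.80 (running OOP £2,461.80). Plan pays £446 − £133.80 = £312.20.

£312.20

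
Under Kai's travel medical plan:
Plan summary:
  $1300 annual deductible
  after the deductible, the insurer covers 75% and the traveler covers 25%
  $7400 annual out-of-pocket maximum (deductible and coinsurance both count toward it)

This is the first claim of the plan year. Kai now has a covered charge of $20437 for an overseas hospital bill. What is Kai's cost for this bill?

Nothing has been paid toward the $1300 deductible, so the first $1300 of this charge is applied there.
The remaining $19137 (= $20437 − $1300) moves to coinsurance.
25% of $19137 = $4784.25 falls to the traveler.
So the traveler owes $1300 + $4784.25 = $6084.25 before any cap.
Total out-of-pocket so far would be $0 + $6084.25 = $6084.25, below the $7400 cap — no reduction.

$6084.25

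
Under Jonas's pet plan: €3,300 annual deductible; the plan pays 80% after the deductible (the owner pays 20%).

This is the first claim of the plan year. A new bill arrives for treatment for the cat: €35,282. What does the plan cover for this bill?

Deductible not yet touched, so the first €3,300 of the bill goes to the deductible.
The remaining €31,982 (= €35,282 − €3,300) moves to coinsurance.
Coinsurance: €31,982 × 20% = €6,396.40.
Owner responsibility: €3,300 + €6,396.40 = €9,696.40.
The insurer covers the remainder: €35,282 − €9,696.40 = €25,585.60.

€25,585.60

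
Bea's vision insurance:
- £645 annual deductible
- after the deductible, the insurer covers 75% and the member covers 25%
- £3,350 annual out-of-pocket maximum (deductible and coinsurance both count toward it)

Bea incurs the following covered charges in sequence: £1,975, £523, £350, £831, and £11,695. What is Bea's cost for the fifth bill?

Claim 1 (£1,975): £645 to deductible, leaving £1,330; 25% of £1,330 = £332.50. Cost to member: £977.50. OOP to date £977.50.
Claim 2 (£523): deductible met; 25% of £523 = £130.75. Member pays £130.75; OOP now £1,108.25.
Claim 3 (£350): deductible met; 25% of £350 = £87.50. Cost to member: £87.50. OOP to date £1,195.75.
Claim 4 (£831): deductible already satisfied, so member's share is 25% × £831 = £207.75. Member pays £207.75; OOP now £1,403.50.
Claim 5 (£11,695): 25% coinsurance on £11,695 = £2,923.75. Adding that to £1,403.50 gives £4,327.25, past the £3,350 cap; member pays only £3,350 − £1,403.50 = £1,946.50.

£1,946.50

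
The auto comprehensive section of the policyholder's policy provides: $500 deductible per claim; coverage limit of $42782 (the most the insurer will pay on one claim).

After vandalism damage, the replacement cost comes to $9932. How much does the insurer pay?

Less the $500 deductible: $9932 − $500 = $9432.
$9432 ≤ $42782, so the limit doesn't bind; insurer pays $9432.

$9432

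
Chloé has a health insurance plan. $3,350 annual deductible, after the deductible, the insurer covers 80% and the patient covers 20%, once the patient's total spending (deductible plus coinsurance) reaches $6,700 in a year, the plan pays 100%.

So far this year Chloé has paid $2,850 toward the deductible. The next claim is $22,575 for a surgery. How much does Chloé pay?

Remaining deductible: $3,350 − $2,850 = $500.
That leaves $22,575 − $500 = $22,075 for coinsurance.
Coinsurance: $22,075 × 20% = $4,415.
So the patient owes $500 + $4,415 = $4,915 before any cap.
Year-to-date out-of-pocket would reach $2,850 + $4,915 = $7,765, above the $6,700 maximum, so the patient pays only $6,700 − $2,850 = $3,850.

$3,850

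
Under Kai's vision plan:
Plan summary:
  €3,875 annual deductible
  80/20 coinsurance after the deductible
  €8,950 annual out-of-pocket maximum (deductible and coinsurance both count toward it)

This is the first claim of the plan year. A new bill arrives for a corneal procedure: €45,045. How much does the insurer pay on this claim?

€36,095

The full €3,875 deductible is still open; €3,875 of this bill applies to it.
After the €3,875 deductible portion, €45,045 − €3,875 = €41,170 is subject to coinsurance.
20% of €41,170 = €8,234 falls to the member.
Member responsibility before any cap: €3,875 + €8,234 = €12,109.
Year-to-date out-of-pocket would reach €0 + €12,109 = €12,109, above the €8,950 maximum, so the member pays only €8,950 − €0 = €8,950.
Insurer pays the balance: €45,045 − €8,950 = €36,095.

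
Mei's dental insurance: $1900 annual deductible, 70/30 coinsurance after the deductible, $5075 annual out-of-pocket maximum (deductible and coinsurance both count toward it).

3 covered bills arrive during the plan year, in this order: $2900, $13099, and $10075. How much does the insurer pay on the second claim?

Bill 1, $2900: $1900 to deductible, leaving $1000; 30% of $1000 = $300. Patient owes $2200 (running OOP $2200). Plan pays $2900 − $2200 = $700.
Bill 2, $13099: deductible already satisfied, so patient's share is 30% × $13099 = $3929.70. That would push OOP to $6129.70, over the $5075 cap, so patient pays $5075 − $2200 = $2875. Plan pays $13099 − $2875 = $10224.

$10224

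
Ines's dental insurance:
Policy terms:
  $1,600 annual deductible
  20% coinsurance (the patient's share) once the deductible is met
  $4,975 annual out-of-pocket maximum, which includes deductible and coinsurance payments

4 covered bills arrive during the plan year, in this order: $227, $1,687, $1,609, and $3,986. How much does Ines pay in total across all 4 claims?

Claim 1 ($227): all of it applies to the deductible. Patient owes $227 (running OOP $227).
Claim 2 ($1,687): deductible takes $1,373, $314 remains; patient's 20% is $62.80. Cost to patient: $1,435.80. OOP to date $1,662.80.
Claim 3 ($1,609): 20% coinsurance on $1,609 = $321.80. Cost to patient: $321.80. OOP to date $1,984.60.
Claim 4 ($3,986): deductible met; 20% of $3,986 = $797.20. Patient pays $797.20; OOP now $2,781.80.
Total paid by the patient: $227 + $1,435.80 + $321.80 + $797.20 = $2,781.80.

$2,781.80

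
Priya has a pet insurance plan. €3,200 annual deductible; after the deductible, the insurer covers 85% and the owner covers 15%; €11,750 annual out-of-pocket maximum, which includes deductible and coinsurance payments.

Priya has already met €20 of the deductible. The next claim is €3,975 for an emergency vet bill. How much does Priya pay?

€20 of the €3,200 deductible is already met, leaving €3,180.
The remaining €795 (= €3,975 − €3,180) moves to coinsurance.
15% of €795 = €119.25 falls to the owner.
That puts the owner's cost at €3,180 + €119.25 = €3,299.25 before any cap.
Year-to-date out-of-pocket becomes €20 + €3,299.25 = €3,319.25, still under the €11,750 maximum, so no cap applies.

€3,299.25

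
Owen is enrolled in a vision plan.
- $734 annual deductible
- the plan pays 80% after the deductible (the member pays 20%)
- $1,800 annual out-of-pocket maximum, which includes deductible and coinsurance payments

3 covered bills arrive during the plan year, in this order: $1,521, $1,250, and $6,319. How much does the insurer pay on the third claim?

$5,660.40

Bill 1, $1,521: $734 to deductible, leaving $787; coinsurance $787 × 20% = $157.40. Member pays $891.40; OOP now $891.40. Plan pays $1,521 − $891.40 = $629.60.
Bill 2, $1,250: 20% coinsurance on $1,250 = $250. Member pays $250; OOP now $1,141.40. Insurer: $1,250 − $250 = $1,000.
Bill 3, $6,319: deductible already satisfied, so member's share is 20% × $6,319 = $1,263.80. Adding that to $1,141.40 gives $2,405.20, past the $1,800 cap; member pays only $1,800 − $1,141.40 = $658.60. Plan pays $6,319 − $658.60 = $5,660.40.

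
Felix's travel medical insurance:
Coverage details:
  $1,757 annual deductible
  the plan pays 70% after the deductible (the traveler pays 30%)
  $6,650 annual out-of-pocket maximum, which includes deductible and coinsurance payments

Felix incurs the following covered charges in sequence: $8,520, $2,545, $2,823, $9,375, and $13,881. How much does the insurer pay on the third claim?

Bill 1, $8,520: $1,757 to deductible, leaving $6,763; 30% of $6,763 = $2,028.90. Traveler pays $3,785.90; OOP now $3,785.90. Plan pays $8,520 − $3,785.90 = $4,734.10.
Bill 2, $2,545: 30% coinsurance on $2,545 = $763.50. Cost to traveler: $763.50. OOP to date $4,549.40. Insurer: $2,545 − $763.50 = $1,781.50.
Bill 3, $2,823: 30% coinsurance on $2,823 = $846.90. Traveler pays $846.90; OOP now $5,396.30. Insurer: $2,823 − $846.90 = $1,976.10.

$1,976.10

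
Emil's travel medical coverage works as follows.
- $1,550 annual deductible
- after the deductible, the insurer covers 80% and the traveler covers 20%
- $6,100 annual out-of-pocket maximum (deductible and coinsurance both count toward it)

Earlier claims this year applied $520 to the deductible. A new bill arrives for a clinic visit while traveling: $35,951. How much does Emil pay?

Remaining deductible: $1,550 − $520 = $1,030.
That leaves $35,951 − $1,030 = $34,921 for coinsurance.
Traveler's 20% share of $34,921 is $6,984.20.
So the traveler owes $1,030 + $6,984.20 = $8,014.20 before any cap.
Adding $8,014.20 to the $520 already spent would give $8,534.20, which exceeds the $6,100 cap; the traveler pays just $6,100 − $520 = $5,580.

$5,580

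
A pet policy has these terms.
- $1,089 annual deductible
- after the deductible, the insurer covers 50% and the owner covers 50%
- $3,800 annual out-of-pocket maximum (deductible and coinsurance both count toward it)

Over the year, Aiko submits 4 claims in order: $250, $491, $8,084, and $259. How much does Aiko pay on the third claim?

$3,059

Claim 1 — $250: fully absorbed by the deductible. Cost to owner: $250. OOP to date $250.
Claim 2 — $491: entire amount goes to the deductible. Cost to owner: $491. OOP to date $741.
Claim 3 — $8,084: $348 to deductible, leaving $7,736; owner's 50% is $3,868. Claim cost before the cap: $348 + $3,868 = $4,216. That would push OOP to $4,957, over the $3,800 cap, so owner pays $3,800 − $741 = $3,059.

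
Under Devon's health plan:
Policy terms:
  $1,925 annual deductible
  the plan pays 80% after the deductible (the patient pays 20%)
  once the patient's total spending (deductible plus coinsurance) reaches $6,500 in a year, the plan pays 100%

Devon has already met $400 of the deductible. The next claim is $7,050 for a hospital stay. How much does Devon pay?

$2,630

Deductible still to meet: $1,925 − $400 = $1,525.
After the $1,525 deductible portion, $7,050 − $1,525 = $5,525 is subject to coinsurance.
20% of $5,525 = $1,105 falls to the patient.
Patient responsibility before any cap: $1,525 + $1,105 = $2,630.
Total out-of-pocket so far would be $400 + $2,630 = $3,030, below the $6,500 cap — no reduction.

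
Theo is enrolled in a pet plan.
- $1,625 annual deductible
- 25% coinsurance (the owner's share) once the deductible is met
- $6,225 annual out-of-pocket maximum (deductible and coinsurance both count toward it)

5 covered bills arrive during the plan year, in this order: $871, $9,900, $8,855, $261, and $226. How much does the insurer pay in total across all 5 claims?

Claim 1 — $871: all of it applies to the deductible. Owner owes $871 (running OOP $871). Insurer: $871 − $871 = $0.
Claim 2 — $9,900: $754 to deductible, leaving $9,146; 25% of $9,146 = $2,286.50. Cost to owner: $3,040.50. OOP to date $3,911.50. Plan pays $9,900 − $3,040.50 = $6,859.50.
Claim 3 — $8,855: deductible already satisfied, so owner's share is 25% × $8,855 = $2,213.75. Owner pays $2,213.75; OOP now $6,125.25. Insurer: $8,855 − $2,213.75 = $6,641.25.
Claim 4 — $261: 25% coinsurance on $261 = $65.25. Owner pays $65.25; OOP now $6,190.50. Insurer: $261 − $65.25 = $195.75.
Claim 5 — $226: deductible met; 25% of $226 = $56.50. That would push OOP to $6,247, over the $6,225 cap, so owner pays $6,225 − $6,190.50 = $34.50. Plan pays $226 − $34.50 = $191.50.
Insurer total = bills − owner's total = $20,113 − $6,225 = $13,888.

$13,888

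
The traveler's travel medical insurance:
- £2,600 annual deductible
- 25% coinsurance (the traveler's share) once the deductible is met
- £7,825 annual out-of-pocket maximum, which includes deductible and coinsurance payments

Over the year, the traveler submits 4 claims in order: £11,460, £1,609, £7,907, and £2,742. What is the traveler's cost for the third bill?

£1,976.75

Claim 1 (£11,460): £2,600 to deductible, leaving £8,860; 25% of £8,860 = £2,215. Traveler owes £4,815 (running OOP £4,815).
Claim 2 (£1,609): 25% coinsurance on £1,609 = £402.25. Traveler owes £402.25 (running OOP £5,217.25).
Claim 3 (£7,907): deductible already satisfied, so traveler's share is 25% × £7,907 = £1,976.75. Traveler owes £1,976.75 (running OOP £7,194).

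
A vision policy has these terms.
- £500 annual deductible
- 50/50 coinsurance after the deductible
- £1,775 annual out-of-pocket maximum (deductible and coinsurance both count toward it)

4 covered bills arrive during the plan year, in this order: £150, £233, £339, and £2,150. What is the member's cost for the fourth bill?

Claim 1 (£150): entire amount goes to the deductible. Member owes £150 (running OOP £150).
Claim 2 (£233): fully absorbed by the deductible. Member owes £233 (running OOP £383).
Claim 3 (£339): £117 finishes the deductible; £222 goes to coinsurance; member's 50% is £111. Cost to member: £228. OOP to date £611.
Claim 4 (£2,150): deductible met; 50% of £2,150 = £1,075. Member owes £1,075 (running OOP £1,686).

£1,075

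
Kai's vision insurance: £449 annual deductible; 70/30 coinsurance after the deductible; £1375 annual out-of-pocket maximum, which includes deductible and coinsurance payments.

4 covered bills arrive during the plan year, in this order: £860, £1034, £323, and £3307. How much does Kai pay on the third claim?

Bill 1, £860: £449 to deductible, leaving £411; coinsurance £411 × 30% = £123.30. Member pays £572.30; OOP now £572.30.
Bill 2, £1034: deductible met; 30% of £1034 = £310.20. Cost to member: £310.20. OOP to date £882.50.
Bill 3, £323: deductible already satisfied, so member's share is 30% × £323 = £96.90. Member pays £96.90; OOP now £979.40.

£96.90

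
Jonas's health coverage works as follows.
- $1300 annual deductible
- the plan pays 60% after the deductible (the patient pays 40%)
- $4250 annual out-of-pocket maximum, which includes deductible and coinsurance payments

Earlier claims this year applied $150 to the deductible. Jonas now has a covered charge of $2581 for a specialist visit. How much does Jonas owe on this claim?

Remaining deductible: $1300 − $150 = $1150.
That leaves $2581 − $1150 = $1431 for coinsurance.
Patient's 40% share of $1431 is $572.40.
So the patient owes $1150 + $572.40 = $1722.40 before any cap.
Year-to-date out-of-pocket becomes $150 + $1722.40 = $1872.40, still under the $4250 maximum, so no cap applies.

$1722.40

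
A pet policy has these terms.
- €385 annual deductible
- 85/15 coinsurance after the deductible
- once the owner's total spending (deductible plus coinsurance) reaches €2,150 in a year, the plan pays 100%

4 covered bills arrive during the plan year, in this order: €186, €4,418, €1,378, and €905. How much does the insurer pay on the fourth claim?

€769.25

Bill 1, €186: fully absorbed by the deductible. Owner owes €186 (running OOP €186). Insurer: €186 − €186 = €0.
Bill 2, €4,418: €199 finishes the deductible; €4,219 goes to coinsurance; 15% of €4,219 = €632.85. Cost to owner: €831.85. OOP to date €1,017.85. Insurer: €4,418 − €831.85 = €3,586.15.
Bill 3, €1,378: deductible already satisfied, so owner's share is 15% × €1,378 = €206.70. Owner pays €206.70; OOP now €1,224.55. Plan pays €1,378 − €206.70 = €1,171.30.
Bill 4, €905: deductible met; 15% of €905 = €135.75. Owner pays €135.75; OOP now €1,360.30. Insurer: €905 − €135.75 = €769.25.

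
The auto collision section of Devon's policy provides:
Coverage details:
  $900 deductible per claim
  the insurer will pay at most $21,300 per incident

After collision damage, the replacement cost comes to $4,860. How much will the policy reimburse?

$3,960

After the deductible, $4,860 − $900 = $3,960 remains.
$3,960 is within the $21,300 limit, so the insurer pays $3,960.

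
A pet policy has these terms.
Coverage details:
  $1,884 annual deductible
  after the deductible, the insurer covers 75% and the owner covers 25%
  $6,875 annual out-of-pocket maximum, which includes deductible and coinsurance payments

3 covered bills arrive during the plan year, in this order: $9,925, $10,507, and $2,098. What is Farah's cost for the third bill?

$354

Bill 1, $9,925: $1,884 finishes the deductible; $8,041 goes to coinsurance; owner's 25% is $2,010.25. Owner pays $3,894.25; OOP now $3,894.25.
Bill 2, $10,507: deductible already satisfied, so owner's share is 25% × $10,507 = $2,626.75. Owner owes $2,626.75 (running OOP $6,521).
Bill 3, $2,098: deductible met; 25% of $2,098 = $524.50. That would push OOP to $7,045.50, over the $6,875 cap, so owner pays $6,875 − $6,521 = $354.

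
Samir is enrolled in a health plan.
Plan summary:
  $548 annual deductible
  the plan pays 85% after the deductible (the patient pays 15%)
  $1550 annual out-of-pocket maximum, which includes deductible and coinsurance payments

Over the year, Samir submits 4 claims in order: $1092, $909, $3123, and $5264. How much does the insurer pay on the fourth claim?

Claim 1 — $1092: deductible takes $548, $544 remains; 15% of $544 = $81.60. Patient owes $629.60 (running OOP $629.60). Insurer: $1092 − $629.60 = $462.40.
Claim 2 — $909: 15% coinsurance on $909 = $136.35. Patient pays $136.35; OOP now $765.95. Insurer: $909 − $136.35 = $772.65.
Claim 3 — $3123: deductible met; 15% of $3123 = $468.45. Patient pays $468.45; OOP now $1234.40. Insurer: $3123 − $468.45 = $2654.55.
Claim 4 — $5264: 15% coinsurance on $5264 = $789.60. Adding that to $1234.40 gives $2024, past the $1550 cap; patient pays only $1550 − $1234.40 = $315.60. Plan pays $5264 − $315.60 = $4948.40.

$4948.40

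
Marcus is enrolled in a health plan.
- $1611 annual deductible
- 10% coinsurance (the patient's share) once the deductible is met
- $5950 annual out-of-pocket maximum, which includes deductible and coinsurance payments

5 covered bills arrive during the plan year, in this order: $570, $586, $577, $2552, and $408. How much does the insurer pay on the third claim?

Claim 1 — $570: all of it applies to the deductible. Cost to patient: $570. OOP to date $570. Insurer: $570 − $570 = $0.
Claim 2 — $586: fully absorbed by the deductible. Patient pays $586; OOP now $1156. Insurer: $586 − $586 = $0.
Claim 3 — $577: $455 finishes the deductible; $122 goes to coinsurance; 10% of $122 = $12.20. Cost to patient: $467.20. OOP to date $1623.20. Insurer: $577 − $467.20 = $109.80.

$109.80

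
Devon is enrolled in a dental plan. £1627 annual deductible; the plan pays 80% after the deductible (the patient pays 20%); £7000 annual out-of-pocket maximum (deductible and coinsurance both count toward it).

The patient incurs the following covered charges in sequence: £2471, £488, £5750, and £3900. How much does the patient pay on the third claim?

£1150

Claim 1 — £2471: £1627 to deductible, leaving £844; 20% of £844 = £168.80. Patient owes £1795.80 (running OOP £1795.80).
Claim 2 — £488: deductible met; 20% of £488 = £97.60. Patient pays £97.60; OOP now £1893.40.
Claim 3 — £5750: deductible already satisfied, so patient's share is 20% × £5750 = £1150. Cost to patient: £1150. OOP to date £3043.40.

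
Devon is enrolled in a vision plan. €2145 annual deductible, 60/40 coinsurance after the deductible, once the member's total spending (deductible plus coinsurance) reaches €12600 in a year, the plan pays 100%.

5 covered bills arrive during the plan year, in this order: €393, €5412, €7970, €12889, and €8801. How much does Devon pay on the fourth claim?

Claim 1 (€393): all of it applies to the deductible. Cost to member: €393. OOP to date €393.
Claim 2 (€5412): deductible takes €1752, €3660 remains; 40% of €3660 = €1464. Cost to member: €3216. OOP to date €3609.
Claim 3 (€7970): deductible already satisfied, so member's share is 40% × €7970 = €3188. Cost to member: €3188. OOP to date €6797.
Claim 4 (€12889): deductible already satisfied, so member's share is 40% × €12889 = €5155.60. Member owes €5155.60 (running OOP €11952.60).

€5155.60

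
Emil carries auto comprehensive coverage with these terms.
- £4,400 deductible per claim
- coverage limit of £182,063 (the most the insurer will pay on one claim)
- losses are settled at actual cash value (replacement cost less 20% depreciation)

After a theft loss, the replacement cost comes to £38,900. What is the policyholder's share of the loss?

£12,180

Actual cash value after 20% depreciation: £38,900 × 80% = £31,120.
After the deductible, £31,120 − £4,400 = £26,720 remains.
£26,720 ≤ £182,063, so the limit doesn't bind; insurer pays £26,720.
The policyholder bears the rest of the original loss: £38,900 − £26,720 = £12,180.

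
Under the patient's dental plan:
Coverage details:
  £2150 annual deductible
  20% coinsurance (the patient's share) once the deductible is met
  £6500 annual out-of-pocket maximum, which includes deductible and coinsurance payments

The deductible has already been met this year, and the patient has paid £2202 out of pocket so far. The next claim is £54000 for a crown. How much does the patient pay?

With the deductible met, the entire £54000 is subject to coinsurance.
20% of £54000 = £10800 falls to the patient.
Adding £10800 to the £2202 already spent would give £13002, which exceeds the £6500 cap; the patient pays just £6500 − £2202 = £4298.

£4298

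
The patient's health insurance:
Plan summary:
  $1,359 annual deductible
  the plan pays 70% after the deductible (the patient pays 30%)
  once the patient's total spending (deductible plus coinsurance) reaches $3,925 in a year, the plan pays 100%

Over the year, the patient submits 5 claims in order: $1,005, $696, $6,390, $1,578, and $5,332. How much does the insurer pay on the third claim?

$4,473

Claim 1 ($1,005): fully absorbed by the deductible. Patient pays $1,005; OOP now $1,005. Plan pays $1,005 − $1,005 = $0.
Claim 2 ($696): deductible takes $354, $342 remains; 30% of $342 = $102.60. Patient pays $456.60; OOP now $1,461.60. Plan pays $696 − $456.60 = $239.40.
Claim 3 ($6,390): deductible met; 30% of $6,390 = $1,917. Patient owes $1,917 (running OOP $3,378.60). Plan pays $6,390 − $1,917 = $4,473.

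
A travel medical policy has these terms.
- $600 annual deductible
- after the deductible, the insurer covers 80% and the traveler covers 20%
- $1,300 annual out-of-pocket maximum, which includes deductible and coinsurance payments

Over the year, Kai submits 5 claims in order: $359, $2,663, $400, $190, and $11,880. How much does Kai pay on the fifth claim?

Claim 1 — $359: entire amount goes to the deductible. Traveler pays $359; OOP now $359.
Claim 2 — $2,663: $241 finishes the deductible; $2,422 goes to coinsurance; 20% of $2,422 = $484.40. Traveler pays $725.40; OOP now $1,084.40.
Claim 3 — $400: 20% coinsurance on $400 = $80. Traveler pays $80; OOP now $1,164.40.
Claim 4 — $190: deductible met; 20% of $190 = $38. Traveler owes $38 (running OOP $1,202.40).
Claim 5 — $11,880: deductible already satisfied, so traveler's share is 20% × $11,880 = $2,376. Adding that to $1,202.40 gives $3,578.40, past the $1,300 cap; traveler pays only $1,300 − $1,202.40 = $97.60.

$97.60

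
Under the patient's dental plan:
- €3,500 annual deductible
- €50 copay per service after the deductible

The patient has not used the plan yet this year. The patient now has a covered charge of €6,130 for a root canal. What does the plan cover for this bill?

The full €3,500 deductible is still open; €3,500 of this bill applies to it.
That leaves €6,130 − €3,500 = €2,630 for the copay.
Copay on this service: €50.
That puts the patient's cost at €3,500 + €50 = €3,550.
Insurer pays the balance: €6,130 − €3,550 = €2,580.

€2,580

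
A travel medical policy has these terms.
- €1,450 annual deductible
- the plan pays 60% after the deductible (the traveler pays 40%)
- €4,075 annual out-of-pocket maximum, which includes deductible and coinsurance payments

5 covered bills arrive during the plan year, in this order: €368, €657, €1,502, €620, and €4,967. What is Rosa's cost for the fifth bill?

#1 (€368): entire amount goes to the deductible. Traveler pays €368; OOP now €368.
#2 (€657): fully absorbed by the deductible. Cost to traveler: €657. OOP to date €1,025.
#3 (€1,502): €425 finishes the deductible; €1,077 goes to coinsurance; coinsurance €1,077 × 40% = €430.80. Traveler pays €855.80; OOP now €1,880.80.
#4 (€620): 40% coinsurance on €620 = €248. Traveler pays €248; OOP now €2,128.80.
#5 (€4,967): deductible met; 40% of €4,967 = €1,986.80. That would push OOP to €4,115.60, over the €4,075 cap, so traveler pays €4,075 − €2,128.80 = €1,946.20.

€1,946.20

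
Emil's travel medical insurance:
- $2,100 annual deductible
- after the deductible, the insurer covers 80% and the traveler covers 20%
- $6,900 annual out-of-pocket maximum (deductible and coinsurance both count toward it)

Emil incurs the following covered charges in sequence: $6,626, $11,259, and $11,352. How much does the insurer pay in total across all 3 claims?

$22,337

#1 ($6,626): $2,100 to deductible, leaving $4,526; coinsurance $4,526 × 20% = $905.20. Cost to traveler: $3,005.20. OOP to date $3,005.20. Plan pays $6,626 − $3,005.20 = $3,620.80.
#2 ($11,259): 20% coinsurance on $11,259 = $2,251.80. Cost to traveler: $2,251.80. OOP to date $5,257. Plan pays $11,259 − $2,251.80 = $9,007.20.
#3 ($11,352): 20% coinsurance on $11,352 = $2,270.40. That would push OOP to $7,527.40, over the $6,900 cap, so traveler pays $6,900 − $5,257 = $1,643. Plan pays $11,352 − $1,643 = $9,709.
Insurer total: $3,620.80 + $9,007.20 + $9,709 = $22,337.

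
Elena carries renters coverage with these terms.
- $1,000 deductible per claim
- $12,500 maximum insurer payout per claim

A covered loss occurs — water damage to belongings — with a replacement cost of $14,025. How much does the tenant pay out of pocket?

$1,525

Subtract the deductible: $14,025 − $1,000 = $13,025.
$13,025 exceeds the $12,500 limit, so the insurer pays the limit: $12,500.
Tenant's share is the uncovered remainder: $14,025 − $12,500 = $1,525.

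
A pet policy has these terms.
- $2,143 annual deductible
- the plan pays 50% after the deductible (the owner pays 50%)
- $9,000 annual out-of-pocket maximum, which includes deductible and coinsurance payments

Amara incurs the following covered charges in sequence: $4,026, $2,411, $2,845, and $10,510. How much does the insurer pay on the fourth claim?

$7,222.50

#1 ($4,026): $2,143 to deductible, leaving $1,883; 50% of $1,883 = $941.50. Owner pays $3,084.50; OOP now $3,084.50. Insurer: $4,026 − $3,084.50 = $941.50.
#2 ($2,411): deductible met; 50% of $2,411 = $1,205.50. Cost to owner: $1,205.50. OOP to date $4,290. Insurer: $2,411 − $1,205.50 = $1,205.50.
#3 ($2,845): deductible met; 50% of $2,845 = $1,422.50. Cost to owner: $1,422.50. OOP to date $5,712.50. Insurer: $2,845 − $1,422.50 = $1,422.50.
#4 ($10,510): 50% coinsurance on $10,510 = $5,255. Adding that to $5,712.50 gives $10,967.50, past the $9,000 cap; owner pays only $9,000 − $5,712.50 = $3,287.50. Insurer: $10,510 − $3,287.50 = $7,222.50.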